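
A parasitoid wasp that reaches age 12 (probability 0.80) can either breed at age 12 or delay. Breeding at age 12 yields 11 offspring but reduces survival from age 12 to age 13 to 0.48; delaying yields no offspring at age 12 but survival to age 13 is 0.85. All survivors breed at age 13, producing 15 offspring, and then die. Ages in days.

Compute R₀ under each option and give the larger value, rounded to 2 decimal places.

14.56

breed at age 12: R₀ = 0.80 × (11 + 0.48 × 15) = 0.80 × 18.2000 = 14.5600
delay to age 13: R₀ = 0.80 × (0.85 × 15) = 0.80 × 12.7500 = 10.2000
Higher: breed at age 12 (14.5600).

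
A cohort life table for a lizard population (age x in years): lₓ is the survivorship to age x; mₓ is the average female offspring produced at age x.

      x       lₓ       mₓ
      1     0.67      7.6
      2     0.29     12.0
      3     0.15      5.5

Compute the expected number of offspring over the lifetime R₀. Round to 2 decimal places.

R₀ = Σ lₓ mₓ:
  age 1: 0.67 × 7.6 = 5.0920
  age 2: 0.29 × 12.0 = 3.4800
  age 3: 0.15 × 5.5 = 0.8250
R₀ = 5.0920 + 3.4800 + 0.8250 = 9.3970

9.40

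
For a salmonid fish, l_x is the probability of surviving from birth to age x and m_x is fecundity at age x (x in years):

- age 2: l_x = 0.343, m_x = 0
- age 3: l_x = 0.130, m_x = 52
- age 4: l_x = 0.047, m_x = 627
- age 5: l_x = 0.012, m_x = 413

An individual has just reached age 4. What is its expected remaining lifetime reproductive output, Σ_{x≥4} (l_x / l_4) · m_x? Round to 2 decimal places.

l_4 = 0.047. Conditional survival from age 4 to x is l_x / l_4.
  x=4: (0.047/0.047) × 627 = 627.0000
  x=5: (0.012/0.047) × 413 = 105.4468
Sum = 627.0000 + 105.4468 = 732.4468

732.45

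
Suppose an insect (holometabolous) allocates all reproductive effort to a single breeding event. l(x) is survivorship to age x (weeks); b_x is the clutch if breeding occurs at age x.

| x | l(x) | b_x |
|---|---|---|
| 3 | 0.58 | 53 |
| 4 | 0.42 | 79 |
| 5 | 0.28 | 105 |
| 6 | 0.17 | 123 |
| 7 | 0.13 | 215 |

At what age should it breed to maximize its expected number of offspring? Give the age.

Expected offspring if breeding at age x = l(x) × b_x:
  age 3: 0.58 × 53 = 30.740
  age 4: 0.42 × 79 = 33.180
  age 5: 0.28 × 105 = 29.400
  age 6: 0.17 × 123 = 20.910
  age 7: 0.13 × 215 = 27.950
Maximum at age 4 (33.180).

4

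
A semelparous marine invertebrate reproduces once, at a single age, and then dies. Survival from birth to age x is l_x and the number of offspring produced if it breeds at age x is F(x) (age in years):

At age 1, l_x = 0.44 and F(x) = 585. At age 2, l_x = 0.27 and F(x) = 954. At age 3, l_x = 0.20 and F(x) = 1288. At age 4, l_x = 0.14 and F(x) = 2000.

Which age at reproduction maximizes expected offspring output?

Expected offspring if breeding at age x = l_x × F(x):
  age 1: 0.44 × 585 = 257.400
  age 2: 0.27 × 954 = 257.580
  age 3: 0.20 × 1288 = 257.600
  age 4: 0.14 × 2000 = 280.000
Maximum at age 4 (280.000).

4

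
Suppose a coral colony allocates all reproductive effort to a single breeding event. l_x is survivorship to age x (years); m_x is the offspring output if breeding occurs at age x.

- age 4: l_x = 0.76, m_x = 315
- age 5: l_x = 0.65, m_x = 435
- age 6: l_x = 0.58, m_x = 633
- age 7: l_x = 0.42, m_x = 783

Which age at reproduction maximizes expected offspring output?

Expected offspring if breeding at age x = l_x × m_x:
  age 4: 0.76 × 315 = 239.400
  age 5: 0.65 × 435 = 282.750
  age 6: 0.58 × 633 = 367.140
  age 7: 0.42 × 783 = 328.860
Maximum at age 6 (367.140).

6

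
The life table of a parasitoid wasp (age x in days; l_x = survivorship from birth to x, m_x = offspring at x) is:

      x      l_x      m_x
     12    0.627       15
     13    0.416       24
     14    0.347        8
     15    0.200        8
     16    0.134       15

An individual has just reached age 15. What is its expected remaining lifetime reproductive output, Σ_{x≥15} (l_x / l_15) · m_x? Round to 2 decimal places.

l_15 = 0.200. Conditional survival from age 15 to x is l_x / l_15.
  x=15: (0.200/0.200) × 8 = 8.0000
  x=16: (0.134/0.200) × 15 = 10.0500
Sum = 8.0000 + 10.0500 = 18.0500

18.05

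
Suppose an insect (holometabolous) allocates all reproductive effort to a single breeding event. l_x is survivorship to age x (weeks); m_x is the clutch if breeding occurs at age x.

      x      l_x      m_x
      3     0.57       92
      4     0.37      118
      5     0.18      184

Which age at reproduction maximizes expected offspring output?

3

Expected offspring if breeding at age x = l_x × m_x:
  age 3: 0.57 × 92 = 52.440
  age 4: 0.37 × 118 = 43.660
  age 5: 0.18 × 184 = 33.120
Maximum at age 3 (52.440).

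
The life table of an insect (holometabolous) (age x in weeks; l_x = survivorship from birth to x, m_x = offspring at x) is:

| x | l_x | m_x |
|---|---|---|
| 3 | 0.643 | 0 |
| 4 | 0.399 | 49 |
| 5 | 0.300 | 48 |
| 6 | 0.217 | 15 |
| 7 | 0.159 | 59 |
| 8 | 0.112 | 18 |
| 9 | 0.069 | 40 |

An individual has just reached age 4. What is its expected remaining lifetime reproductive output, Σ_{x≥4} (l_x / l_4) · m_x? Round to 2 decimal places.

128.73

l_4 = 0.399. Conditional survival from age 4 to x is l_x / l_4.
  x=4: (0.399/0.399) × 49 = 49.0000
  x=5: (0.300/0.399) × 48 = 36.0902
  x=6: (0.217/0.399) × 15 = 8.1579
  x=7: (0.159/0.399) × 59 = 23.5113
  x=8: (0.112/0.399) × 18 = 5.0526
  x=9: (0.069/0.399) × 40 = 6.9173
Sum = 49.0000 + 36.0902 + 8.1579 + 23.5113 + 5.0526 + 6.9173 = 128.7293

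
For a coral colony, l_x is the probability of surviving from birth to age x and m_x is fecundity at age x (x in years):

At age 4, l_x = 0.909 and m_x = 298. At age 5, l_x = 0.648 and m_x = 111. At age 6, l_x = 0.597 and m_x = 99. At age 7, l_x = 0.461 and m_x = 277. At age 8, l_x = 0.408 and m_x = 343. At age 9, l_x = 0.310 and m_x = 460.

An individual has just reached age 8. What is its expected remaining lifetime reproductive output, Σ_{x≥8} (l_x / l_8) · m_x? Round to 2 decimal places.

692.51

l_8 = 0.408. Conditional survival from age 8 to x is l_x / l_8.
  x=8: (0.408/0.408) × 343 = 343.0000
  x=9: (0.310/0.408) × 460 = 349.5098
Sum = 343.0000 + 349.5098 = 692.5098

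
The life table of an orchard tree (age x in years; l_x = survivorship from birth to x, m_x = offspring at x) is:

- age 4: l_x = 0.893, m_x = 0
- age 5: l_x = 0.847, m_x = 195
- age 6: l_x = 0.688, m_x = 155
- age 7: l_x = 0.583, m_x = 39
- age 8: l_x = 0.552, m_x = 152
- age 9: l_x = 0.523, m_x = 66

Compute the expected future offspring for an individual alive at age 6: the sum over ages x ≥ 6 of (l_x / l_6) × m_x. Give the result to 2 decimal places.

l_6 = 0.688. Conditional survival from age 6 to x is l_x / l_6.
  x=6: (0.688/0.688) × 155 = 155.0000
  x=7: (0.583/0.688) × 39 = 33.0480
  x=8: (0.552/0.688) × 152 = 121.9535
  x=9: (0.523/0.688) × 66 = 50.1715
Sum = 155.0000 + 33.0480 + 121.9535 + 50.1715 = 360.1730

360.17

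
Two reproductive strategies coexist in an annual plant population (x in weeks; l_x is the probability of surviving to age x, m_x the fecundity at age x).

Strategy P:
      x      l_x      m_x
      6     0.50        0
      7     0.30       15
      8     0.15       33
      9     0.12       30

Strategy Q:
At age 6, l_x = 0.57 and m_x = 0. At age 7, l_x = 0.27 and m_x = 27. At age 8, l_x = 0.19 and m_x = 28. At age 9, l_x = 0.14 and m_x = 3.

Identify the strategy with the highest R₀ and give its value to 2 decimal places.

13.05

Strategy P: R₀ = 0.50×0 + 0.30×15 + 0.15×33 + 0.12×30 = 13.0500
Strategy Q: R₀ = 0.57×0 + 0.27×27 + 0.19×28 + 0.14×3 = 13.0300
Highest R₀: strategy P with 13.0500.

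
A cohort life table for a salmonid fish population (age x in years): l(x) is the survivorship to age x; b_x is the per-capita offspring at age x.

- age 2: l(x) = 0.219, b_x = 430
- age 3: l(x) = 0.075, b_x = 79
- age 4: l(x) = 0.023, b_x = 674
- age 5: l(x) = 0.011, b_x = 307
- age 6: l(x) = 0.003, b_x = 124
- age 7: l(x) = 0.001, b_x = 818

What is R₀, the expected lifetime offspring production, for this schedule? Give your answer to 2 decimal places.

R₀ = Σ l(x) b_x:
  age 2: 0.219 × 430 = 94.1700
  age 3: 0.075 × 79 = 5.9250
  age 4: 0.023 × 674 = 15.5020
  age 5: 0.011 × 307 = 3.3770
  age 6: 0.003 × 124 = 0.3720
  age 7: 0.001 × 818 = 0.8180
R₀ = 94.1700 + 5.9250 + 15.5020 + 3.3770 + 0.3720 + 0.8180 = 120.1640

120.16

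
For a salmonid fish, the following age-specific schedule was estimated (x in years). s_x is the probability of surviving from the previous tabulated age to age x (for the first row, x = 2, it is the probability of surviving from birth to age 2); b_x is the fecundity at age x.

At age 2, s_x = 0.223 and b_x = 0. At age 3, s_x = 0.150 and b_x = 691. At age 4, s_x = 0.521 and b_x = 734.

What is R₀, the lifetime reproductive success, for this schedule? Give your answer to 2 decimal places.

Survivorship from birth: l_x = s_2·s_3·…·s_x.
  l_2 = 0.22300
  l_3 = 0.03345
  l_4 = 0.01743
R₀ = Σ l_x b_x:
  age 2: 0.22300 × 0 = 0.0000
  age 3: 0.03345 × 691 = 23.1139
  age 4: 0.01743 × 734 = 12.7936
R₀ = 0.0000 + 23.1139 + 12.7936 = 35.9076

35.91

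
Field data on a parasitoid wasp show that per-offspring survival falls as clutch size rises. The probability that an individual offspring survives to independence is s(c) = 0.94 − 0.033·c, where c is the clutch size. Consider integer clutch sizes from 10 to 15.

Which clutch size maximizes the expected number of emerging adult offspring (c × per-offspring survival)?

Expected emerging adult offspring = c × s(c):
  c=10: 10 × 0.610 = 6.100
  c=11: 11 × 0.577 = 6.347
  c=12: 12 × 0.544 = 6.528
  c=13: 13 × 0.511 = 6.643
  c=14: 14 × 0.478 = 6.692
  c=15: 15 × 0.445 = 6.675
Maximum at c = 14 (6.692 emerging adult offspring).

14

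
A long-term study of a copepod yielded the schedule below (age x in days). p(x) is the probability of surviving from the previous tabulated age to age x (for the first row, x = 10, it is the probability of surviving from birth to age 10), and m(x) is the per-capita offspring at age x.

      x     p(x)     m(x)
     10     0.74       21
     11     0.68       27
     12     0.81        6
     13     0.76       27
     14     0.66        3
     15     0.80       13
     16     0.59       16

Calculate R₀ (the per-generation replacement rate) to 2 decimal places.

44.22

Survivorship from birth: l_x = p_10·p_11·…·p_x.
  l_10 = 0.74000
  l_11 = 0.50320
  l_12 = 0.40759
  l_13 = 0.30977
  l_14 = 0.20445
  l_15 = 0.16356
  l_16 = 0.09650
R₀ = Σ l_x m(x):
  age 10: 0.74000 × 21 = 15.5400
  age 11: 0.50320 × 27 = 13.5864
  age 12: 0.40759 × 6 = 2.4455
  age 13: 0.30977 × 27 = 8.3638
  age 14: 0.20445 × 3 = 0.6133
  age 15: 0.16356 × 13 = 2.1263
  age 16: 0.09650 × 16 = 1.5440
R₀ = 15.5400 + 13.5864 + 2.4455 + 8.3638 + 0.6133 + 2.1263 + 1.5440 = 44.2194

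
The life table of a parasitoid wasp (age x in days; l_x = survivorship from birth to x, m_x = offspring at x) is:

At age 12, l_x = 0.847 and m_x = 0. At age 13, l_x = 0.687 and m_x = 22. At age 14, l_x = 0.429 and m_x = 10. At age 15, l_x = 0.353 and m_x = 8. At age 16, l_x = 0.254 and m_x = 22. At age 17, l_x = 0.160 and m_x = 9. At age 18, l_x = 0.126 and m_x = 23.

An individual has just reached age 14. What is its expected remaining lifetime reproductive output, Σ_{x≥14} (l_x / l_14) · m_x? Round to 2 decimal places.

l_14 = 0.429. Conditional survival from age 14 to x is l_x / l_14.
  x=14: (0.429/0.429) × 10 = 10.0000
  x=15: (0.353/0.429) × 8 = 6.5828
  x=16: (0.254/0.429) × 22 = 13.0256
  x=17: (0.160/0.429) × 9 = 3.3566
  x=18: (0.126/0.429) × 23 = 6.7552
Sum = 10.0000 + 6.5828 + 13.0256 + 3.3566 + 6.7552 = 39.7203

39.72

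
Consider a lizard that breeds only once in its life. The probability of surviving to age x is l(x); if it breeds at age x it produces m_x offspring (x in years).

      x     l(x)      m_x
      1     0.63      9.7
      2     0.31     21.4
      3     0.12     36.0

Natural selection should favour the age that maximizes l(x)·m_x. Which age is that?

2

Expected offspring if breeding at age x = l(x) × m_x:
  age 1: 0.63 × 9.7 = 6.111
  age 2: 0.31 × 21.4 = 6.634
  age 3: 0.12 × 36.0 = 4.320
Maximum at age 2 (6.634).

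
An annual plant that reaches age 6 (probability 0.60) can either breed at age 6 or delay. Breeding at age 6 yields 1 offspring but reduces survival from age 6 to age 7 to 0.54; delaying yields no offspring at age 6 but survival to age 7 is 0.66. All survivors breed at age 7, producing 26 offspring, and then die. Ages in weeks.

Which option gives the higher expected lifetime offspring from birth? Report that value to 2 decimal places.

breed at age 6: R₀ = 0.60 × (1 + 0.54 × 26) = 0.60 × 15.0400 = 9.0240
delay to age 7: R₀ = 0.60 × (0.66 × 26) = 0.60 × 17.1600 = 10.2960
Higher: delay to age 7 (10.2960).

10.30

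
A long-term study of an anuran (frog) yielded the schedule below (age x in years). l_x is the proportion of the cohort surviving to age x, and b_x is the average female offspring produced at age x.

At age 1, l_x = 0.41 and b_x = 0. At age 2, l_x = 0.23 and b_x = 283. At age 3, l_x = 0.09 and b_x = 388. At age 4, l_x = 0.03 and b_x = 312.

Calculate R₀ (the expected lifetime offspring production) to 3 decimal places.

109.370

R₀ = Σ l_x b_x:
  age 1: 0.41 × 0 = 0.0000
  age 2: 0.23 × 283 = 65.0900
  age 3: 0.09 × 388 = 34.9200
  age 4: 0.03 × 312 = 9.3600
R₀ = 0.0000 + 65.0900 + 34.9200 + 9.3600 = 109.3700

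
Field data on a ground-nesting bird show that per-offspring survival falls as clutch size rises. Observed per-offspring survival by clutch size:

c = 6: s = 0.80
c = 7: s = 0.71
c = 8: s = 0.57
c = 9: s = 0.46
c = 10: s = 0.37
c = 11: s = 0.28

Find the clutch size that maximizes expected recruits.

7

Expected recruits = c × s(c):
  c=6: 6 × 0.80 = 4.800
  c=7: 7 × 0.71 = 4.970
  c=8: 8 × 0.57 = 4.560
  c=9: 9 × 0.46 = 4.140
  c=10: 10 × 0.37 = 3.700
  c=11: 11 × 0.28 = 3.080
Maximum at c = 7 (4.970 recruits).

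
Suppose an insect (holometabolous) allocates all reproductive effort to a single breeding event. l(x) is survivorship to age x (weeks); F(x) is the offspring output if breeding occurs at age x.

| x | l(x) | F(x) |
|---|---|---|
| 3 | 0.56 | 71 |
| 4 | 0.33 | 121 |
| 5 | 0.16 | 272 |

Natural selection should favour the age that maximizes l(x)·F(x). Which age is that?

Expected offspring if breeding at age x = l(x) × F(x):
  age 3: 0.56 × 71 = 39.760
  age 4: 0.33 × 121 = 39.930
  age 5: 0.16 × 272 = 43.520
Maximum at age 5 (43.520).

5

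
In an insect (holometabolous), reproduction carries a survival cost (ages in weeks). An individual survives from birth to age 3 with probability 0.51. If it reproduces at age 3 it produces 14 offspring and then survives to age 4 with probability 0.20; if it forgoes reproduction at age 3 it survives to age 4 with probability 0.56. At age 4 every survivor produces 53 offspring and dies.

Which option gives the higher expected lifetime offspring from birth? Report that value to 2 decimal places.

breed at age 3: R₀ = 0.51 × (14 + 0.20 × 53) = 0.51 × 24.6000 = 12.5460
delay to age 4: R₀ = 0.51 × (0.56 × 53) = 0.51 × 29.6800 = 15.1368
Higher: delay to age 4 (15.1368).

15.14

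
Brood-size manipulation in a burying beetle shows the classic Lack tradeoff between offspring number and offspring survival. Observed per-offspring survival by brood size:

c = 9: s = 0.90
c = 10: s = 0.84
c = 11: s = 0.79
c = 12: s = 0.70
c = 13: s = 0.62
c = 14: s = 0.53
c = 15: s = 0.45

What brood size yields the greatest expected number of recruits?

Expected recruits = c × s(c):
  c=9: 9 × 0.90 = 8.100
  c=10: 10 × 0.84 = 8.400
  c=11: 11 × 0.79 = 8.690
  c=12: 12 × 0.70 = 8.400
  c=13: 13 × 0.62 = 8.060
  c=14: 14 × 0.53 = 7.420
  c=15: 15 × 0.45 = 6.750
Maximum at c = 11 (8.690 recruits).

11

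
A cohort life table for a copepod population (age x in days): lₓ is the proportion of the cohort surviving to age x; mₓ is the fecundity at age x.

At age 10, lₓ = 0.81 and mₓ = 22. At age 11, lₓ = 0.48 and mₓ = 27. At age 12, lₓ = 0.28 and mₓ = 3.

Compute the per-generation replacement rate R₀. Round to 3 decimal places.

R₀ = Σ lₓ mₓ:
  age 10: 0.81 × 22 = 17.8200
  age 11: 0.48 × 27 = 12.9600
  age 12: 0.28 × 3 = 0.8400
R₀ = 17.8200 + 12.9600 + 0.8400 = 31.6200

31.620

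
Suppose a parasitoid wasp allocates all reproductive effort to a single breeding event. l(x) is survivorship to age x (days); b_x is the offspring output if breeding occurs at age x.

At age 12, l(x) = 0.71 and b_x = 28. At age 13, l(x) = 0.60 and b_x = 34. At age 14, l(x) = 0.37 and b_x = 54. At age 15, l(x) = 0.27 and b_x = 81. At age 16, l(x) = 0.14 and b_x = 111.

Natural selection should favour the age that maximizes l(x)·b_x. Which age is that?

15

Expected offspring if breeding at age x = l(x) × b_x:
  age 12: 0.71 × 28 = 19.880
  age 13: 0.60 × 34 = 20.400
  age 14: 0.37 × 54 = 19.980
  age 15: 0.27 × 81 = 21.870
  age 16: 0.14 × 111 = 15.540
Maximum at age 15 (21.870).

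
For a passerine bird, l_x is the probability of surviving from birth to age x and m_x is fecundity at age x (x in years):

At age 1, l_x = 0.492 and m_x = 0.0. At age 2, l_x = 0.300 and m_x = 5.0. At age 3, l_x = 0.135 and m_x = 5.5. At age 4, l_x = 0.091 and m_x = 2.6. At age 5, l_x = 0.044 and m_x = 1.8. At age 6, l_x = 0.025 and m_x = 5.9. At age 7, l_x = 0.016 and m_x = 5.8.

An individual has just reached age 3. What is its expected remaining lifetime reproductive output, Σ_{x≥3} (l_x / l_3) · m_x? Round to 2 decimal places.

l_3 = 0.135. Conditional survival from age 3 to x is l_x / l_3.
  x=3: (0.135/0.135) × 5.5 = 5.5000
  x=4: (0.091/0.135) × 2.6 = 1.7526
  x=5: (0.044/0.135) × 1.8 = 0.5867
  x=6: (0.025/0.135) × 5.9 = 1.0926
  x=7: (0.016/0.135) × 5.8 = 0.6874
Sum = 5.5000 + 1.7526 + 0.5867 + 1.0926 + 0.6874 = 9.6193

9.62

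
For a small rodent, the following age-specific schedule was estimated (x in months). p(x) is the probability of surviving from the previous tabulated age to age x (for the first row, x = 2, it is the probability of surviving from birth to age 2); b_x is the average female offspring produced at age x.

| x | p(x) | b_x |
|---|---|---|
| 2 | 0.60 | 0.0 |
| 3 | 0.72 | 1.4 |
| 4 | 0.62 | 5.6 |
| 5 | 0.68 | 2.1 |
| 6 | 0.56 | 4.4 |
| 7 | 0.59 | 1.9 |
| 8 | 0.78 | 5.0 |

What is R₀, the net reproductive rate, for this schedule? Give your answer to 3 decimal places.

3.285

Survivorship from birth: l_x = p_2·p_3·…·p_x.
  l_2 = 0.60000
  l_3 = 0.43200
  l_4 = 0.26784
  l_5 = 0.18213
  l_6 = 0.10199
  l_7 = 0.06018
  l_8 = 0.04694
R₀ = Σ l_x b_x:
  age 2: 0.60000 × 0.0 = 0.0000
  age 3: 0.43200 × 1.4 = 0.6048
  age 4: 0.26784 × 5.6 = 1.4999
  age 5: 0.18213 × 2.1 = 0.3825
  age 6: 0.10199 × 4.4 = 0.4488
  age 7: 0.06018 × 1.9 = 0.1143
  age 8: 0.04694 × 5.0 = 0.2347
R₀ = 0.0000 + 0.6048 + 1.4999 + 0.3825 + 0.4488 + 0.1143 + 0.2347 = 3.2850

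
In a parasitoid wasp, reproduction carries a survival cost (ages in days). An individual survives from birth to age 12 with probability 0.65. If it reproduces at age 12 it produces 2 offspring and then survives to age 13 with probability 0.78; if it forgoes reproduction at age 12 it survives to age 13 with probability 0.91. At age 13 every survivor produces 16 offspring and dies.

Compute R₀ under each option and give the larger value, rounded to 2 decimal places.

breed at age 12: R₀ = 0.65 × (2 + 0.78 × 16) = 0.65 × 14.4800 = 9.4120
delay to age 13: R₀ = 0.65 × (0.91 × 16) = 0.65 × 14.5600 = 9.4640
Higher: delay to age 13 (9.4640).

9.46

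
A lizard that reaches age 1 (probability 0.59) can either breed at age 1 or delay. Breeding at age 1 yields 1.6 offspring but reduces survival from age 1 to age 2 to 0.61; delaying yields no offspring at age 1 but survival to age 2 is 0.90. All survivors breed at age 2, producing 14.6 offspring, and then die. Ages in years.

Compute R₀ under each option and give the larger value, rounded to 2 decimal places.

7.75

breed at age 1: R₀ = 0.59 × (1.6 + 0.61 × 14.6) = 0.59 × 10.5060 = 6.1985
delay to age 2: R₀ = 0.59 × (0.90 × 14.6) = 0.59 × 13.1400 = 7.7526
Higher: delay to age 2 (7.7526).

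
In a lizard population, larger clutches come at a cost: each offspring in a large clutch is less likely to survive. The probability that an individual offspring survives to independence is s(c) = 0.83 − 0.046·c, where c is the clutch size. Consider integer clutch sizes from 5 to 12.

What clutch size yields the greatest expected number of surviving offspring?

9

Expected surviving offspring = c × s(c):
  c=5: 5 × 0.600 = 3.000
  c=6: 6 × 0.554 = 3.324
  c=7: 7 × 0.508 = 3.556
  c=8: 8 × 0.462 = 3.696
  c=9: 9 × 0.416 = 3.744
  c=10: 10 × 0.370 = 3.700
  c=11: 11 × 0.324 = 3.564
  c=12: 12 × 0.278 = 3.336
Maximum at c = 9 (3.744 surviving offspring).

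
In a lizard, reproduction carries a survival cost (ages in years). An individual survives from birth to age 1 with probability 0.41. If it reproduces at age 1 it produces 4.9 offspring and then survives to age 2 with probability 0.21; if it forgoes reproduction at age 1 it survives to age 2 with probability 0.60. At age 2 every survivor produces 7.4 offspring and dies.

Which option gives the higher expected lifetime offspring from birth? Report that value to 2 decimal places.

breed at age 1: R₀ = 0.41 × (4.9 + 0.21 × 7.4) = 0.41 × 6.4540 = 2.6461
delay to age 2: R₀ = 0.41 × (0.60 × 7.4) = 0.41 × 4.4400 = 1.8204
Higher: breed at age 1 (2.6461).

2.65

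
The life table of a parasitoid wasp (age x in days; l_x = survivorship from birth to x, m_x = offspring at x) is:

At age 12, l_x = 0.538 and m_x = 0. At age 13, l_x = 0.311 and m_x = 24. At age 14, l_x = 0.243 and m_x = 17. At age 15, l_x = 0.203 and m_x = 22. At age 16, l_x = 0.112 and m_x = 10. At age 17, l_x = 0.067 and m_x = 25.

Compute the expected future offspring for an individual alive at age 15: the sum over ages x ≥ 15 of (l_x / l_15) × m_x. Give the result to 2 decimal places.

l_15 = 0.203. Conditional survival from age 15 to x is l_x / l_15.
  x=15: (0.203/0.203) × 22 = 22.0000
  x=16: (0.112/0.203) × 10 = 5.5172
  x=17: (0.067/0.203) × 25 = 8.2512
Sum = 22.0000 + 5.5172 + 8.2512 = 35.7685

35.77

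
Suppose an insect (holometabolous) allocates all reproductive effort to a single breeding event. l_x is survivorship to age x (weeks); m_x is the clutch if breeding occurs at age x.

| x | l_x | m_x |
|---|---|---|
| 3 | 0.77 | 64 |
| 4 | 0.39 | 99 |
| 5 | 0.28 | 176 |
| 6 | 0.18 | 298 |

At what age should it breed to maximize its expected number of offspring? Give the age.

6

Expected offspring if breeding at age x = l_x × m_x:
  age 3: 0.77 × 64 = 49.280
  age 4: 0.39 × 99 = 38.610
  age 5: 0.28 × 176 = 49.280
  age 6: 0.18 × 298 = 53.640
Maximum at age 6 (53.640).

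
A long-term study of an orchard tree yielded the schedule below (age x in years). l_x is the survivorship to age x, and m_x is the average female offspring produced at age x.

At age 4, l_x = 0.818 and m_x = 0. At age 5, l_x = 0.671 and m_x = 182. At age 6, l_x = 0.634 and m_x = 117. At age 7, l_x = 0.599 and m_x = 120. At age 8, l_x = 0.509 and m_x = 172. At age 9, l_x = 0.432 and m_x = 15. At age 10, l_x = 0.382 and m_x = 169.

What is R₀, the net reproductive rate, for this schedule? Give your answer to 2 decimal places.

R₀ = Σ l_x m_x:
  age 4: 0.818 × 0 = 0.0000
  age 5: 0.671 × 182 = 122.1220
  age 6: 0.634 × 117 = 74.1780
  age 7: 0.599 × 120 = 71.8800
  age 8: 0.509 × 172 = 87.5480
  age 9: 0.432 × 15 = 6.4800
  age 10: 0.382 × 169 = 64.5580
R₀ = 0.0000 + 122.1220 + 74.1780 + 71.8800 + 87.5480 + 6.4800 + 64.5580 = 426.7660

426.77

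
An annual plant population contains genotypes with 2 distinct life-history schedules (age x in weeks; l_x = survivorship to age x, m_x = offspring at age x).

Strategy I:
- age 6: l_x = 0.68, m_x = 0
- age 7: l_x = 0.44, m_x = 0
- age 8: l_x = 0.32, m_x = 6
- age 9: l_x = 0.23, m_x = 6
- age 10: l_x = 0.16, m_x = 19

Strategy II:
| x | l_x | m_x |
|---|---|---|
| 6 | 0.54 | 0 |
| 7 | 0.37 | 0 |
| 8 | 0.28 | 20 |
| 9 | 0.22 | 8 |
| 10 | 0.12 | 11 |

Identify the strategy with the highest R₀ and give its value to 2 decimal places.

8.68

Strategy I: R₀ = 0.68×0 + 0.44×0 + 0.32×6 + 0.23×6 + 0.16×19 = 6.3400
Strategy II: R₀ = 0.54×0 + 0.37×0 + 0.28×20 + 0.22×8 + 0.12×11 = 8.6800
Highest R₀: strategy II with 8.6800.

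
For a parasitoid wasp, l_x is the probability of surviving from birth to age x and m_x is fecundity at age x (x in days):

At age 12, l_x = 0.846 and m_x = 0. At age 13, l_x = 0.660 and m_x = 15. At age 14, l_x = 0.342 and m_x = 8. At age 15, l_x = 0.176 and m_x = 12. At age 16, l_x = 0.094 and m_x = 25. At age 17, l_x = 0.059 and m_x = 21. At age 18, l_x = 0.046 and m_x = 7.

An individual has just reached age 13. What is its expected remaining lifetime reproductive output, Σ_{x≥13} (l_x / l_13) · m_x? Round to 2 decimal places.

l_13 = 0.660. Conditional survival from age 13 to x is l_x / l_13.
  x=13: (0.660/0.660) × 15 = 15.0000
  x=14: (0.342/0.660) × 8 = 4.1455
  x=15: (0.176/0.660) × 12 = 3.2000
  x=16: (0.094/0.660) × 25 = 3.5606
  x=17: (0.059/0.660) × 21 = 1.8773
  x=18: (0.046/0.660) × 7 = 0.4879
Sum = 15.0000 + 4.1455 + 3.2000 + 3.5606 + 1.8773 + 0.4879 = 28.2712

28.27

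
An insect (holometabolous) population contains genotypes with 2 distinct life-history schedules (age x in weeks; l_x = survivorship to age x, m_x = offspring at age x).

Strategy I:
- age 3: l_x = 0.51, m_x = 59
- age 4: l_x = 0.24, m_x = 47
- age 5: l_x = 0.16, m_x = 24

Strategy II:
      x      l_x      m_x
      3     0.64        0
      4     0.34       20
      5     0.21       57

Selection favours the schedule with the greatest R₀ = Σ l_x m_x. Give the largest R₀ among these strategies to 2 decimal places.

45.21

Strategy I: R₀ = 0.51×59 + 0.24×47 + 0.16×24 = 45.2100
Strategy II: R₀ = 0.64×0 + 0.34×20 + 0.21×57 = 18.7700
Highest R₀: strategy I with 45.2100.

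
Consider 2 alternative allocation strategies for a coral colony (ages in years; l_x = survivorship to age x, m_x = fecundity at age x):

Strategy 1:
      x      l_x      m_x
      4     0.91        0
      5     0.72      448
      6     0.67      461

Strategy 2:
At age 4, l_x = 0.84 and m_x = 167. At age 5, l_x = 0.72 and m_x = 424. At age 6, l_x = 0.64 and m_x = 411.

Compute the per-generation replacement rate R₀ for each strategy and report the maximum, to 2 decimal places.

Strategy 1: R₀ = 0.91×0 + 0.72×448 + 0.67×461 = 631.4300
Strategy 2: R₀ = 0.84×167 + 0.72×424 + 0.64×411 = 708.6000
Highest R₀: strategy 2 with 708.6000.

708.60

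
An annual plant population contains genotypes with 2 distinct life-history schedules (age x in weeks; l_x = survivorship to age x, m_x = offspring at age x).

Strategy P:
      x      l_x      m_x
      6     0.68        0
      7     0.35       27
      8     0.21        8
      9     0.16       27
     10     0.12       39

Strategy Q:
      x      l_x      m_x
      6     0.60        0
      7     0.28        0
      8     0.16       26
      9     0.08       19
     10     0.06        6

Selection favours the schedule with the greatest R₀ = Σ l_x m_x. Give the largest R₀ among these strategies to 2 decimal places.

Strategy P: R₀ = 0.68×0 + 0.35×27 + 0.21×8 + 0.16×27 + 0.12×39 = 20.1300
Strategy Q: R₀ = 0.60×0 + 0.28×0 + 0.16×26 + 0.08×19 + 0.06×6 = 6.0400
Highest R₀: strategy P with 20.1300.

20.13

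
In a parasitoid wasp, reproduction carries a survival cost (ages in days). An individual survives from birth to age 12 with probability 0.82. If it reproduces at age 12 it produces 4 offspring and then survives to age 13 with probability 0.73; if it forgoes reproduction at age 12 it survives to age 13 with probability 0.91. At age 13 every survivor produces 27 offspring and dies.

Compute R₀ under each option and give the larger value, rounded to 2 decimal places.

breed at age 12: R₀ = 0.82 × (4 + 0.73 × 27) = 0.82 × 23.7100 = 19.4422
delay to age 13: R₀ = 0.82 × (0.91 × 27) = 0.82 × 24.5700 = 20.1474
Higher: delay to age 13 (20.1474).

20.15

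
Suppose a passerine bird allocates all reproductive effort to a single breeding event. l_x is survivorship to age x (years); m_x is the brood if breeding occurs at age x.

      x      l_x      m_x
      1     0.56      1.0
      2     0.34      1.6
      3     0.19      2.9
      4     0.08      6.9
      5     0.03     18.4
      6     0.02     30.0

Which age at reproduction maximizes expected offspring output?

Expected offspring if breeding at age x = l_x × m_x:
  age 1: 0.56 × 1.0 = 0.560
  age 2: 0.34 × 1.6 = 0.544
  age 3: 0.19 × 2.9 = 0.551
  age 4: 0.08 × 6.9 = 0.552
  age 5: 0.03 × 18.4 = 0.552
  age 6: 0.02 × 30.0 = 0.600
Maximum at age 6 (0.600).

6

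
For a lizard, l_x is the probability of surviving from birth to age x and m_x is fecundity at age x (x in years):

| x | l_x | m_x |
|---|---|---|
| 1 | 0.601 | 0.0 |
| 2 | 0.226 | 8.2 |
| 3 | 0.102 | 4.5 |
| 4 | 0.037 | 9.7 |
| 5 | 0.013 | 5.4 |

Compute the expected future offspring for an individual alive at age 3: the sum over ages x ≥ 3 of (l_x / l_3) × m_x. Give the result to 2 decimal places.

l_3 = 0.102. Conditional survival from age 3 to x is l_x / l_3.
  x=3: (0.102/0.102) × 4.5 = 4.5000
  x=4: (0.037/0.102) × 9.7 = 3.5186
  x=5: (0.013/0.102) × 5.4 = 0.6882
Sum = 4.5000 + 3.5186 + 0.6882 = 8.7069

8.71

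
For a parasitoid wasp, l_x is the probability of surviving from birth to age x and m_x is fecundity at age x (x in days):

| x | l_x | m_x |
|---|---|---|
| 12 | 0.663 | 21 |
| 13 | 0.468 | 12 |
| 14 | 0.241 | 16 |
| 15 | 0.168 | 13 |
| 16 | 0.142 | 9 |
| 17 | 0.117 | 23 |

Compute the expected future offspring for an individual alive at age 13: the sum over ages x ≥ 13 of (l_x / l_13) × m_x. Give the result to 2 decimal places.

l_13 = 0.468. Conditional survival from age 13 to x is l_x / l_13.
  x=13: (0.468/0.468) × 12 = 12.0000
  x=14: (0.241/0.468) × 16 = 8.2393
  x=15: (0.168/0.468) × 13 = 4.6667
  x=16: (0.142/0.468) × 9 = 2.7308
  x=17: (0.117/0.468) × 23 = 5.7500
Sum = 12.0000 + 8.2393 + 4.6667 + 2.7308 + 5.7500 = 33.3868

33.39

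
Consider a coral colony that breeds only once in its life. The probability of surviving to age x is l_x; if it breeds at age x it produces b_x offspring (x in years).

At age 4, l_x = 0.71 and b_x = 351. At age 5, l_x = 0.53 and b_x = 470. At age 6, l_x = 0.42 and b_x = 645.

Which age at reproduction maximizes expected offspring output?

Expected offspring if breeding at age x = l_x × b_x:
  age 4: 0.71 × 351 = 249.210
  age 5: 0.53 × 470 = 249.100
  age 6: 0.42 × 645 = 270.900
Maximum at age 6 (270.900).

6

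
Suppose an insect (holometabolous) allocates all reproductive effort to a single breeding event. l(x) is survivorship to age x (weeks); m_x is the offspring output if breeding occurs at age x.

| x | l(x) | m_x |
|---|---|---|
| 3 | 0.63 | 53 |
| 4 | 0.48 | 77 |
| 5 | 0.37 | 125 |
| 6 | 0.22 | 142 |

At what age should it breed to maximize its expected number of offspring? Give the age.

Expected offspring if breeding at age x = l(x) × m_x:
  age 3: 0.63 × 53 = 33.390
  age 4: 0.48 × 77 = 36.960
  age 5: 0.37 × 125 = 46.250
  age 6: 0.22 × 142 = 31.240
Maximum at age 5 (46.250).

5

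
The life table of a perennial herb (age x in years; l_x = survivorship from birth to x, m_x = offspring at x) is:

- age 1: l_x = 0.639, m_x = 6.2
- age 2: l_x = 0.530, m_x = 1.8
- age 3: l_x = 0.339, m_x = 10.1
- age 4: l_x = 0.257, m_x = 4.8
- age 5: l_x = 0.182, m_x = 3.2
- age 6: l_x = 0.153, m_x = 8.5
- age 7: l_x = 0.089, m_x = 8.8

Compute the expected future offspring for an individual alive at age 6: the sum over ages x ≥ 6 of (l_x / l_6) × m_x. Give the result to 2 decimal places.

l_6 = 0.153. Conditional survival from age 6 to x is l_x / l_6.
  x=6: (0.153/0.153) × 8.5 = 8.5000
  x=7: (0.089/0.153) × 8.8 = 5.1190
Sum = 8.5000 + 5.1190 = 13.6190

13.62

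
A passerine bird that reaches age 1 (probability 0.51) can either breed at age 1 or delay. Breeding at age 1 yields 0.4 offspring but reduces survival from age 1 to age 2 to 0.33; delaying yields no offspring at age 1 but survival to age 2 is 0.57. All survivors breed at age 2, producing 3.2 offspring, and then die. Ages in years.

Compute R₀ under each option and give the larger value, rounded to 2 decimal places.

0.93

breed at age 1: R₀ = 0.51 × (0.4 + 0.33 × 3.2) = 0.51 × 1.4560 = 0.7426
delay to age 2: R₀ = 0.51 × (0.57 × 3.2) = 0.51 × 1.8240 = 0.9302
Higher: delay to age 2 (0.9302).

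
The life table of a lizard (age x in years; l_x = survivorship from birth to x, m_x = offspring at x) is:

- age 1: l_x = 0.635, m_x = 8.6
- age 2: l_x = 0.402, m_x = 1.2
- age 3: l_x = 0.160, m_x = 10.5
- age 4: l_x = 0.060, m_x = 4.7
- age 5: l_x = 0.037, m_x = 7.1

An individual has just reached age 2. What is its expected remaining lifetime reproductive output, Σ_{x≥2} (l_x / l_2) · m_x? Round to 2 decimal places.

l_2 = 0.402. Conditional survival from age 2 to x is l_x / l_2.
  x=2: (0.402/0.402) × 1.2 = 1.2000
  x=3: (0.160/0.402) × 10.5 = 4.1791
  x=4: (0.060/0.402) × 4.7 = 0.7015
  x=5: (0.037/0.402) × 7.1 = 0.6535
Sum = 1.2000 + 4.1791 + 0.7015 + 0.6535 = 6.7341

6.73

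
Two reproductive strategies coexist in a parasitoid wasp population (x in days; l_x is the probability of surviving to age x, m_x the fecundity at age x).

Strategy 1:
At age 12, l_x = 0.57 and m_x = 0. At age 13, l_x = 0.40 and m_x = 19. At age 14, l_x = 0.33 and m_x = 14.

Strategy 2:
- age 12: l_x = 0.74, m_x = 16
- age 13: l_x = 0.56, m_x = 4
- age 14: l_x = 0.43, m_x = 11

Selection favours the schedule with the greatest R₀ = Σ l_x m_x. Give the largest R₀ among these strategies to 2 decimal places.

18.81

Strategy 1: R₀ = 0.57×0 + 0.40×19 + 0.33×14 = 12.2200
Strategy 2: R₀ = 0.74×16 + 0.56×4 + 0.43×11 = 18.8100
Highest R₀: strategy 2 with 18.8100.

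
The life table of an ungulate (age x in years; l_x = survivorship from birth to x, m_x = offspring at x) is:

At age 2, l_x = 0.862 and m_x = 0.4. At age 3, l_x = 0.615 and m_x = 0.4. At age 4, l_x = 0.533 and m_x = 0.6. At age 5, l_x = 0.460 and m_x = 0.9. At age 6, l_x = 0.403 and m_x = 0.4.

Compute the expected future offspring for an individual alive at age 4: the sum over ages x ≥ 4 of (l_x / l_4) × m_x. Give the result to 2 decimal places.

1.68

l_4 = 0.533. Conditional survival from age 4 to x is l_x / l_4.
  x=4: (0.533/0.533) × 0.6 = 0.6000
  x=5: (0.460/0.533) × 0.9 = 0.7767
  x=6: (0.403/0.533) × 0.4 = 0.3024
Sum = 0.6000 + 0.7767 + 0.3024 = 1.6792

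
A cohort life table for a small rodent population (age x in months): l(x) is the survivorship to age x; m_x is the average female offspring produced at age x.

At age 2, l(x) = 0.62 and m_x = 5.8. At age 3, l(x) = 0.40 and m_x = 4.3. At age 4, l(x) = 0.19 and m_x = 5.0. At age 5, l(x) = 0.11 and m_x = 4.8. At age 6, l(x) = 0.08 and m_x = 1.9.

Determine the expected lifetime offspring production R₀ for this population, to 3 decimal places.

R₀ = Σ l(x) m_x:
  age 2: 0.62 × 5.8 = 3.5960
  age 3: 0.40 × 4.3 = 1.7200
  age 4: 0.19 × 5.0 = 0.9500
  age 5: 0.11 × 4.8 = 0.5280
  age 6: 0.08 × 1.9 = 0.1520
R₀ = 3.5960 + 1.7200 + 0.9500 + 0.5280 + 0.1520 = 6.9460

6.946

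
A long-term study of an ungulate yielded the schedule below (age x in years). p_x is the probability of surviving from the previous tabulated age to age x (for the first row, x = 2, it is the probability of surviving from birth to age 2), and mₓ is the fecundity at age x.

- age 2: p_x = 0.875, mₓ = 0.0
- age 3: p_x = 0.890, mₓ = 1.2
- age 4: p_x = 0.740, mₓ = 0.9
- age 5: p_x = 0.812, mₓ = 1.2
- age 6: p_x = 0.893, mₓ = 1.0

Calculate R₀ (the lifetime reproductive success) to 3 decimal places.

Survivorship from birth: l_x = p_2·p_3·…·p_x.
  l_2 = 0.87500
  l_3 = 0.77875
  l_4 = 0.57627
  l_5 = 0.46794
  l_6 = 0.41787
R₀ = Σ l_x mₓ:
  age 2: 0.87500 × 0.0 = 0.0000
  age 3: 0.77875 × 1.2 = 0.9345
  age 4: 0.57627 × 0.9 = 0.5186
  age 5: 0.46794 × 1.2 = 0.5615
  age 6: 0.41787 × 1.0 = 0.4179
R₀ = 0.0000 + 0.9345 + 0.5186 + 0.5615 + 0.4179 = 2.4325

2.433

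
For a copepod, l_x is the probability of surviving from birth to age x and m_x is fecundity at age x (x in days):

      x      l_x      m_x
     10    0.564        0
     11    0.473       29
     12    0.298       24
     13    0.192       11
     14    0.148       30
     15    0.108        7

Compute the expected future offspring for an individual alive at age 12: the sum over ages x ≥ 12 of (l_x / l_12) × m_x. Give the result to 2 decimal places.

48.52

l_12 = 0.298. Conditional survival from age 12 to x is l_x / l_12.
  x=12: (0.298/0.298) × 24 = 24.0000
  x=13: (0.192/0.298) × 11 = 7.0872
  x=14: (0.148/0.298) × 30 = 14.8993
  x=15: (0.108/0.298) × 7 = 2.5369
Sum = 24.0000 + 7.0872 + 14.8993 + 2.5369 = 48.5235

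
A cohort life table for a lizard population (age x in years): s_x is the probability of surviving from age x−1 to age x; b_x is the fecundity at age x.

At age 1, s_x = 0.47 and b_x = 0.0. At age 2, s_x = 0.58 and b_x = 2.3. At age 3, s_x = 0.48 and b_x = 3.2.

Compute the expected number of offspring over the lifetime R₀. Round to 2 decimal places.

Survivorship from birth: l_x = s_1·s_2·…·s_x.
  l_1 = 0.47000
  l_2 = 0.27260
  l_3 = 0.13085
R₀ = Σ l_x b_x:
  age 1: 0.47000 × 0.0 = 0.0000
  age 2: 0.27260 × 2.3 = 0.6270
  age 3: 0.13085 × 3.2 = 0.4187
R₀ = 0.0000 + 0.6270 + 0.4187 = 1.0457

1.05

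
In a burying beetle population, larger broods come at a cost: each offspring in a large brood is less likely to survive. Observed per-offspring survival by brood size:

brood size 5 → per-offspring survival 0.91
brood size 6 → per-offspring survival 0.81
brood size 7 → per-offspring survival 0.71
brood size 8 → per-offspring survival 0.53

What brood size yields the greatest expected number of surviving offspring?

Expected surviving offspring = c × s(c):
  c=5: 5 × 0.91 = 4.550
  c=6: 6 × 0.81 = 4.860
  c=7: 7 × 0.71 = 4.970
  c=8: 8 × 0.53 = 4.240
Maximum at c = 7 (4.970 surviving offspring).

7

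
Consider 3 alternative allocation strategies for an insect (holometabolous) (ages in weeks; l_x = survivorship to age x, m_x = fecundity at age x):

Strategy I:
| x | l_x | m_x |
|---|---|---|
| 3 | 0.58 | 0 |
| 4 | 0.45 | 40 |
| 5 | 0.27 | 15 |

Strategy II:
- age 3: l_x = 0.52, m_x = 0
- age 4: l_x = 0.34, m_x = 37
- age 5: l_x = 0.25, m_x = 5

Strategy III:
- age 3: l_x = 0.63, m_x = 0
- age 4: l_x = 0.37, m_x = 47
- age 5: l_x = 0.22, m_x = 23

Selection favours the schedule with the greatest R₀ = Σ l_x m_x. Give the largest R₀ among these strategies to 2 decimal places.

Strategy I: R₀ = 0.58×0 + 0.45×40 + 0.27×15 = 22.0500
Strategy II: R₀ = 0.52×0 + 0.34×37 + 0.25×5 = 13.8300
Strategy III: R₀ = 0.63×0 + 0.37×47 + 0.22×23 = 22.4500
Highest R₀: strategy III with 22.4500.

22.45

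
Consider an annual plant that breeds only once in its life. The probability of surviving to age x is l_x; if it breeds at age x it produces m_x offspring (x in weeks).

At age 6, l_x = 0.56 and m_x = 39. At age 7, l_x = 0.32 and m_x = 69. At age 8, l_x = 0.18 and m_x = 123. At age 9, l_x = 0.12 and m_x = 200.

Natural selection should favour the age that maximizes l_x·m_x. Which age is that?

9

Expected offspring if breeding at age x = l_x × m_x:
  age 6: 0.56 × 39 = 21.840
  age 7: 0.32 × 69 = 22.080
  age 8: 0.18 × 123 = 22.140
  age 9: 0.12 × 200 = 24.000
Maximum at age 9 (24.000).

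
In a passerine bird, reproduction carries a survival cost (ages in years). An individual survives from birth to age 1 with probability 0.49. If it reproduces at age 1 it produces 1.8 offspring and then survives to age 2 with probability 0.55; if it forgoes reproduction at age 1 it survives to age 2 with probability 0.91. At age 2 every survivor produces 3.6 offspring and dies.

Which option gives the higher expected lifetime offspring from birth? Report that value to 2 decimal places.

breed at age 1: R₀ = 0.49 × (1.8 + 0.55 × 3.6) = 0.49 × 3.7800 = 1.8522
delay to age 2: R₀ = 0.49 × (0.91 × 3.6) = 0.49 × 3.2760 = 1.6052
Higher: breed at age 1 (1.8522).

1.85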